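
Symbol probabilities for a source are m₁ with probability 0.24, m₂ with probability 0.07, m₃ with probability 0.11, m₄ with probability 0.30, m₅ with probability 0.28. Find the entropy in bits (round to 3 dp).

2.148 bits

H = −Σ pᵢ log₂ pᵢ.
−0.24·log₂(0.24) = 0.4941
−0.07·log₂(0.07) = 0.2686
−0.11·log₂(0.11) = 0.3503
−0.30·log₂(0.30) = 0.5211
−0.28·log₂(0.28) = 0.5142
Sum ≈ 2.1483 → 2.148 bits.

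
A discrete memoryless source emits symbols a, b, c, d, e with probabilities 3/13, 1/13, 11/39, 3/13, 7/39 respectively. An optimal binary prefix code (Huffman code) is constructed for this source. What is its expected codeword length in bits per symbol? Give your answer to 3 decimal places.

Repeatedly combine the two least-probable nodes; the expected code length is the sum of the merged weights.
merge 1/13 + 7/39 → 10/39
merge 3/13 + 3/13 → 6/13
merge 10/39 + 11/39 → 7/13
merge 6/13 + 7/13 → 1
L = 10/39 + 6/13 + 7/13 + 1 = 88/39 ≈ 2.256 bits/symbol.

2.256 bits/symbol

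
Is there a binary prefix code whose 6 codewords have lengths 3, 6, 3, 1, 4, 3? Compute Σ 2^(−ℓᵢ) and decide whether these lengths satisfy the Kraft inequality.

With common denominator 2^6 = 64: Σ 2^(−ℓᵢ) = 8/64 + 1/64 + 8/64 + 32/64 + 4/64 + 8/64 = 61/64 = 0.953125.
Kraft's inequality requires Σ ≤ 1; here Σ = 0.953125 ≤ 1, so such a prefix code exists.

0.953125; yes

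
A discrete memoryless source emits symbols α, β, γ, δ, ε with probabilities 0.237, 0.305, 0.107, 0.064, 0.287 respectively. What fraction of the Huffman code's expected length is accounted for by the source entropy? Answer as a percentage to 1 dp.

Entropy H = −Σ p log₂ p ≈ 2.1304 bits.
Huffman merges: 8/125+107/1000→171/1000; 171/1000+237/1000→51/125; 287/1000+61/200→74/125; 51/125+74/125→1. L = 2171/1000 ≈ 2.1710.
Efficiency = H/L = 2.1304/2.1710 = 98.1%.

98.1%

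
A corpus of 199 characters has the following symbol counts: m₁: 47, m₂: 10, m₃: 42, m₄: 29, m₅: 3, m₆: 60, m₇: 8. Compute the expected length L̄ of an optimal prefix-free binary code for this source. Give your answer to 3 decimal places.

2.412 bits/symbol

Probabilities are the counts divided by 199.
Repeatedly combine the two least-probable nodes; the expected code length is the sum of the merged weights.
merge 3/199 + 8/199 → 11/199
merge 10/199 + 11/199 → 21/199
merge 21/199 + 29/199 → 50/199
merge 42/199 + 47/199 → 89/199
merge 50/199 + 60/199 → 110/199
merge 89/199 + 110/199 → 1
L = 11/199 + 21/199 + 50/199 + 89/199 + 110/199 + 1 = 480/199 ≈ 2.412 bits/symbol.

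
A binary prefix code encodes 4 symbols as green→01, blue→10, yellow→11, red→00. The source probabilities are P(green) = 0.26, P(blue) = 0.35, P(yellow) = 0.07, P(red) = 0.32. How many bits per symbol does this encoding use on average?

2 bits/symbol

L̄ = Σ pᵢ·ℓᵢ = 0.26·2 + 0.35·2 + 0.07·2 + 0.32·2 = 2 bits/symbol.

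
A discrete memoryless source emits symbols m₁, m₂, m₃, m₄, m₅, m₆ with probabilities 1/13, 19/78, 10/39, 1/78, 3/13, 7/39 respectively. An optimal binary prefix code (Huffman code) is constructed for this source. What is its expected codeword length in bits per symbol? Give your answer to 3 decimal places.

2.359 bits/symbol

Repeatedly combine the two least-probable nodes; the expected code length is the sum of the merged weights.
merge 1/78 + 1/13 → 7/78
merge 7/78 + 7/39 → 7/26
merge 3/13 + 19/78 → 37/78
merge 10/39 + 7/26 → 41/78
merge 37/78 + 41/78 → 1
L = 7/78 + 7/26 + 37/78 + 41/78 + 1 = 92/39 ≈ 2.359 bits/symbol.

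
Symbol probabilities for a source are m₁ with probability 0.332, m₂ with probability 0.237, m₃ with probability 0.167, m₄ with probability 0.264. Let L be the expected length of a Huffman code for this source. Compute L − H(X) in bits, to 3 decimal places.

Entropy H = −Σ p log₂ p ≈ 1.9588 bits.
Huffman merges: 167/1000+237/1000→101/250; 33/125+83/250→149/250; 101/250+149/250→1. L = 2 ≈ 2.0000.
L − H = 2.0000 − 1.9588 = 0.041 bits.

0.041 bits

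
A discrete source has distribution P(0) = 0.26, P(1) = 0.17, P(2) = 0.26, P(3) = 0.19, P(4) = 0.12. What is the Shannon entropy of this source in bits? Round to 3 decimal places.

H = −Σ pᵢ log₂ pᵢ.
−0.26·log₂(0.26) = 0.5053
−0.17·log₂(0.17) = 0.4346
−0.26·log₂(0.26) = 0.5053
−0.19·log₂(0.19) = 0.4552
−0.12·log₂(0.12) = 0.3671
Sum ≈ 2.2675 → 2.267 bits.

2.267 bits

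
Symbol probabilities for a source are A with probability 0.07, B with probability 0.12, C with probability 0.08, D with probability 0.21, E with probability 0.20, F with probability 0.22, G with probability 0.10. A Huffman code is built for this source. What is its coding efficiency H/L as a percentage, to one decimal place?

Entropy H = −Σ p log₂ p ≈ 2.6771 bits.
Huffman merges: 7/100+2/25→3/20; 1/10+3/25→11/50; 3/20+1/5→7/20; 21/100+11/50→43/100; 11/50+7/20→57/100; 43/100+57/100→1. L = 68/25 ≈ 2.7200.
Efficiency = H/L = 2.6771/2.7200 = 98.4%.

98.4%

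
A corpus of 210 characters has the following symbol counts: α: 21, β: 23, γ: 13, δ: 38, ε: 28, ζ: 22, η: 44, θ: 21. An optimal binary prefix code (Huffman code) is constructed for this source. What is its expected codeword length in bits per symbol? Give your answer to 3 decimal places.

2.952 bits/symbol

Probabilities are the counts divided by 210.
Repeatedly combine the two least-probable nodes; the expected code length is the sum of the merged weights.
merge 13/210 + 1/10 → 17/105
merge 1/10 + 11/105 → 43/210
merge 23/210 + 2/15 → 17/70
merge 17/105 + 19/105 → 12/35
merge 43/210 + 22/105 → 29/70
merge 17/70 + 12/35 → 41/70
merge 29/70 + 41/70 → 1
L = 17/105 + 43/210 + 17/70 + 12/35 + 29/70 + 41/70 + 1 = 62/21 ≈ 2.952 bits/symbol.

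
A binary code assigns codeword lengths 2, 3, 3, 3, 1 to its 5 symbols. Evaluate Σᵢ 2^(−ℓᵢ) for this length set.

1.125

With common denominator 2^3 = 8: Σ 2^(−ℓᵢ) = 2/8 + 1/8 + 1/8 + 1/8 + 4/8 = 9/8 = 1.125.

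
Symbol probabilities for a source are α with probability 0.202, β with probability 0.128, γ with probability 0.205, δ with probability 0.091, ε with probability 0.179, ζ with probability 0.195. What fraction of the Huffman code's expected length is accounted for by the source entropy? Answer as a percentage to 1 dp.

Entropy H = −Σ p log₂ p ≈ 2.5333 bits.
Huffman merges: 91/1000+16/125→219/1000; 179/1000+39/200→187/500; 101/500+41/200→407/1000; 219/1000+187/500→593/1000; 407/1000+593/1000→1. L = 2593/1000 ≈ 2.5930.
Efficiency = H/L = 2.5333/2.5930 = 97.7%.

97.7%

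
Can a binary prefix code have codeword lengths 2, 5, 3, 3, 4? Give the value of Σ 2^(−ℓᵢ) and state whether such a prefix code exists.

0.59375; yes

With common denominator 2^5 = 32: Σ 2^(−ℓᵢ) = 8/32 + 1/32 + 4/32 + 4/32 + 2/32 = 19/32 = 0.59375.
Kraft's inequality requires Σ ≤ 1; here Σ = 0.59375 ≤ 1, so such a prefix code exists.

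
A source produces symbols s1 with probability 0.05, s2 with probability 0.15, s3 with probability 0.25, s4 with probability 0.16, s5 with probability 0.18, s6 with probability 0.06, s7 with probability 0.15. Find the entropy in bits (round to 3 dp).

2.649 bits

H = −Σ pᵢ log₂ pᵢ.
−0.05·log₂(0.05) = 0.2161
−0.15·log₂(0.15) = 0.4105
−0.25·log₂(0.25) = 0.5000
−0.16·log₂(0.16) = 0.4230
−0.18·log₂(0.18) = 0.4453
−0.06·log₂(0.06) = 0.2435
−0.15·log₂(0.15) = 0.4105
Sum ≈ 2.6490 → 2.649 bits.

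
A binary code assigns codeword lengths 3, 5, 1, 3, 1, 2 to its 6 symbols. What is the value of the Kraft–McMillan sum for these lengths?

With common denominator 2^5 = 32: Σ 2^(−ℓᵢ) = 4/32 + 1/32 + 16/32 + 4/32 + 16/32 + 8/32 = 49/32 = 1.53125.

1.53125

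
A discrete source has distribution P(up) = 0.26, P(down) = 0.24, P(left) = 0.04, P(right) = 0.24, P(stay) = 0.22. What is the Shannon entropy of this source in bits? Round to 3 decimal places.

2.160 bits

H = −Σ pᵢ log₂ pᵢ.
−0.26·log₂(0.26) = 0.5053
−0.24·log₂(0.24) = 0.4941
−0.04·log₂(0.04) = 0.1858
−0.24·log₂(0.24) = 0.4941
−0.22·log₂(0.22) = 0.4806
Sum ≈ 2.1599 → 2.160 bits.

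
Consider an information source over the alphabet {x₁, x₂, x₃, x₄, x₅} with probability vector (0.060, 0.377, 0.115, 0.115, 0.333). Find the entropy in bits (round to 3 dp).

H = −Σ pᵢ log₂ pᵢ.
−0.060·log₂(0.060) = 0.2435
−0.377·log₂(0.377) = 0.5306
−0.115·log₂(0.115) = 0.3588
−0.115·log₂(0.115) = 0.3588
−0.333·log₂(0.333) = 0.5283
Sum ≈ 2.0201 → 2.020 bits.

2.020 bits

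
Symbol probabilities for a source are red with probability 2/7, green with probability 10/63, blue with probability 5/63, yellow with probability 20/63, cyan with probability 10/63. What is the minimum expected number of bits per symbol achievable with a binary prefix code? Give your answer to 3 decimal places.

Repeatedly combine the two least-probable nodes; the expected code length is the sum of the merged weights.
merge 5/63 + 10/63 → 5/21
merge 10/63 + 5/21 → 25/63
merge 2/7 + 20/63 → 38/63
merge 25/63 + 38/63 → 1
L = 5/21 + 25/63 + 38/63 + 1 = 47/21 ≈ 2.238 bits/symbol.

2.238 bits/symbol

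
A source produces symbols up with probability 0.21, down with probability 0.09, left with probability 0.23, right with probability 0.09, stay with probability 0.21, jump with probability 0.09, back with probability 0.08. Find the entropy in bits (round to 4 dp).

2.6628 bits

H = −Σ pᵢ log₂ pᵢ.
−0.21·log₂(0.21) = 0.4728
−0.09·log₂(0.09) = 0.3127
−0.23·log₂(0.23) = 0.4877
−0.09·log₂(0.09) = 0.3127
−0.21·log₂(0.21) = 0.4728
−0.09·log₂(0.09) = 0.3127
−0.08·log₂(0.08) = 0.2915
Sum ≈ 2.6628 → 2.6628 bits.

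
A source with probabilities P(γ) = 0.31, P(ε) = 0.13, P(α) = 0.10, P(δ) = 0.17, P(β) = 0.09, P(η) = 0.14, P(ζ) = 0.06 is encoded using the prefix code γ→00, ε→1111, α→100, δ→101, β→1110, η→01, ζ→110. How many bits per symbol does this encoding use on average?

L̄ = Σ pᵢ·ℓᵢ = 0.31·2 + 0.13·4 + 0.10·3 + 0.17·3 + 0.09·4 + 0.14·2 + 0.06·3 = 2.77 bits/symbol.

2.77 bits/symbol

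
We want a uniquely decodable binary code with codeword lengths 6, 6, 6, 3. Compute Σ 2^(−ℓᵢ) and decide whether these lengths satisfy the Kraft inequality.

0.171875; yes

With common denominator 2^6 = 64: Σ 2^(−ℓᵢ) = 1/64 + 1/64 + 1/64 + 8/64 = 11/64 = 0.171875.
Kraft's inequality requires Σ ≤ 1; here Σ = 0.171875 ≤ 1, so such a prefix code exists.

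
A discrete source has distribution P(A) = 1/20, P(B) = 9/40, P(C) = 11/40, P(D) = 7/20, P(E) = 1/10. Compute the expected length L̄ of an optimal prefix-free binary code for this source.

Repeatedly combine the two least-probable nodes; the expected code length is the sum of the merged weights.
merge 1/20 + 1/10 → 3/20
merge 3/20 + 9/40 → 3/8
merge 11/40 + 7/20 → 5/8
merge 3/8 + 5/8 → 1
L = 3/20 + 3/8 + 5/8 + 1 = 43/20 = 2.15 bits/symbol.

2.15 bits/symbol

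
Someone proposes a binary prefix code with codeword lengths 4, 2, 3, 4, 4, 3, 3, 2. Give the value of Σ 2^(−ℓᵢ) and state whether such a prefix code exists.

1.0625; no

With common denominator 2^4 = 16: Σ 2^(−ℓᵢ) = 1/16 + 4/16 + 2/16 + 1/16 + 1/16 + 2/16 + 2/16 + 4/16 = 17/16 = 1.0625.
Kraft's inequality requires Σ ≤ 1; here Σ = 1.0625 > 1, so no such prefix code exists.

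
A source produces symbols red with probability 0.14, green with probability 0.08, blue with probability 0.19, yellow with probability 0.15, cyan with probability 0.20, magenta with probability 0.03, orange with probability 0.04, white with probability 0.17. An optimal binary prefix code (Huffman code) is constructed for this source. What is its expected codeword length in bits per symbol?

2.83 bits/symbol

Repeatedly combine the two least-probable nodes; the expected code length is the sum of the merged weights.
merge 3/100 + 1/25 → 7/100
merge 7/100 + 2/25 → 3/20
merge 7/50 + 3/20 → 29/100
merge 3/20 + 17/100 → 8/25
merge 19/100 + 1/5 → 39/100
merge 29/100 + 8/25 → 61/100
merge 39/100 + 61/100 → 1
L = 7/100 + 3/20 + 29/100 + 8/25 + 39/100 + 61/100 + 1 = 283/100 = 2.83 bits/symbol.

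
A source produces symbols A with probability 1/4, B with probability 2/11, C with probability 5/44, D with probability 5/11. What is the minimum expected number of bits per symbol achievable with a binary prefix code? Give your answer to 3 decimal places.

1.841 bits/symbol

Repeatedly combine the two least-probable nodes; the expected code length is the sum of the merged weights.
merge 5/44 + 2/11 → 13/44
merge 1/4 + 13/44 → 6/11
merge 5/11 + 6/11 → 1
L = 13/44 + 6/11 + 1 = 81/44 ≈ 1.841 bits/symbol.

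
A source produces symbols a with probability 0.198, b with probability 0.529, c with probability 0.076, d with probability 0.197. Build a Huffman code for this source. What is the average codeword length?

Repeatedly combine the two least-probable nodes; the expected code length is the sum of the merged weights.
merge 19/250 + 197/1000 → 273/1000
merge 99/500 + 273/1000 → 471/1000
merge 471/1000 + 529/1000 → 1
L = 273/1000 + 471/1000 + 1 = 218/125 = 1.744 bits/symbol.

1.744 bits/symbol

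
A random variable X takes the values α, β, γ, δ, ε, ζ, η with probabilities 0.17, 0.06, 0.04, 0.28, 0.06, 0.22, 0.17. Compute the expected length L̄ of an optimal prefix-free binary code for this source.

2.59 bits/symbol

Repeatedly combine the two least-probable nodes; the expected code length is the sum of the merged weights.
merge 1/25 + 3/50 → 1/10
merge 3/50 + 1/10 → 4/25
merge 4/25 + 17/100 → 33/100
merge 17/100 + 11/50 → 39/100
merge 7/25 + 33/100 → 61/100
merge 39/100 + 61/100 → 1
L = 1/10 + 4/25 + 33/100 + 39/100 + 61/100 + 1 = 259/100 = 2.59 bits/symbol.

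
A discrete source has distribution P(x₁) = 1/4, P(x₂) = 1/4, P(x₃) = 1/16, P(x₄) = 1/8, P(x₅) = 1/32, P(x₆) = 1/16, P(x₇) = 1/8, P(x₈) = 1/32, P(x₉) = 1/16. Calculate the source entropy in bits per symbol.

Each probability is a power of 1/2, so log₂(1/p) is an integer.
H = Σ p·log₂(1/p) = 1/4·2 + 1/4·2 + 1/16·4 + 1/8·3 + 1/32·5 + 1/16·4 + 1/8·3 + 1/32·5 + 1/16·4 = 2.8125 bits.

2.8125 bits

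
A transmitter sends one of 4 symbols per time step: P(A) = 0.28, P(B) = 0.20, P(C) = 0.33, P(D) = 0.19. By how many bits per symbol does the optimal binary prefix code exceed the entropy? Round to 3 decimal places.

0.038 bits

Entropy H = −Σ p log₂ p ≈ 1.9617 bits.
Huffman merges: 19/100+1/5→39/100; 7/25+33/100→61/100; 39/100+61/100→1. L = 2 ≈ 2.0000.
L − H = 2.0000 − 1.9617 = 0.038 bits.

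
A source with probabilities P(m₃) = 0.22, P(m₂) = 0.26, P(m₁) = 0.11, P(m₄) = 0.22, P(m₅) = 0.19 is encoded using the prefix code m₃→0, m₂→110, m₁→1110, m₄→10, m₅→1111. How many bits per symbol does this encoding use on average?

2.64 bits/symbol

L̄ = Σ pᵢ·ℓᵢ = 0.22·1 + 0.26·3 + 0.11·4 + 0.22·2 + 0.19·4 = 2.64 bits/symbol.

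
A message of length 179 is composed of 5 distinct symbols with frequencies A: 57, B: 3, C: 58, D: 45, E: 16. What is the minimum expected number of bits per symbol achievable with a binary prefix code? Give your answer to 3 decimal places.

Probabilities are the counts divided by 179.
Repeatedly combine the two least-probable nodes; the expected code length is the sum of the merged weights.
merge 3/179 + 16/179 → 19/179
merge 19/179 + 45/179 → 64/179
merge 57/179 + 58/179 → 115/179
merge 64/179 + 115/179 → 1
L = 19/179 + 64/179 + 115/179 + 1 = 377/179 ≈ 2.106 bits/symbol.

2.106 bits/symbol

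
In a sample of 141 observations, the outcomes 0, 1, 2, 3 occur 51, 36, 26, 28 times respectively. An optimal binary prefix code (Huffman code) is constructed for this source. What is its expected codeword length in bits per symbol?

2 bits/symbol

Probabilities are the counts divided by 141.
Repeatedly combine the two least-probable nodes; the expected code length is the sum of the merged weights.
merge 26/141 + 28/141 → 18/47
merge 12/47 + 17/47 → 29/47
merge 18/47 + 29/47 → 1
L = 18/47 + 29/47 + 1 = 2 bits/symbol.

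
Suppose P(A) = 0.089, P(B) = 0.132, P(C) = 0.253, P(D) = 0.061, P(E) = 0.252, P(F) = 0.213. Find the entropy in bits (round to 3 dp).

2.420 bits

H = −Σ pᵢ log₂ pᵢ.
−0.089·log₂(0.089) = 0.3106
−0.132·log₂(0.132) = 0.3856
−0.253·log₂(0.253) = 0.5016
−0.061·log₂(0.061) = 0.2461
−0.252·log₂(0.252) = 0.5011
−0.213·log₂(0.213) = 0.4752
Sum ≈ 2.4203 → 2.420 bits.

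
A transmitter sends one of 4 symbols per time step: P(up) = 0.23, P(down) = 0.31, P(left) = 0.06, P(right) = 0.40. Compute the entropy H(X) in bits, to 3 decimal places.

1.784 bits

H = −Σ pᵢ log₂ pᵢ.
−0.23·log₂(0.23) = 0.4877
−0.31·log₂(0.31) = 0.5238
−0.06·log₂(0.06) = 0.2435
−0.40·log₂(0.40) = 0.5288
Sum ≈ 1.7838 → 1.784 bits.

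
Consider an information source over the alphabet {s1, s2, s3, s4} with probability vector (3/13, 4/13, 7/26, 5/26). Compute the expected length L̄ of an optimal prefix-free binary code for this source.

2 bits/symbol

Repeatedly combine the two least-probable nodes; the expected code length is the sum of the merged weights.
merge 5/26 + 3/13 → 11/26
merge 7/26 + 4/13 → 15/26
merge 11/26 + 15/26 → 1
L = 11/26 + 15/26 + 1 = 2 bits/symbol.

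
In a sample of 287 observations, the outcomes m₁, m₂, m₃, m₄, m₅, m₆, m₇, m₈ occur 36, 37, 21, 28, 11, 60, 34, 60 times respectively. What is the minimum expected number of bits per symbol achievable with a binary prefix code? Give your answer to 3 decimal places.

2.902 bits/symbol

Probabilities are the counts divided by 287.
Repeatedly combine the two least-probable nodes; the expected code length is the sum of the merged weights.
merge 11/287 + 3/41 → 32/287
merge 4/41 + 32/287 → 60/287
merge 34/287 + 36/287 → 10/41
merge 37/287 + 60/287 → 97/287
merge 60/287 + 60/287 → 120/287
merge 10/41 + 97/287 → 167/287
merge 120/287 + 167/287 → 1
L = 32/287 + 60/287 + 10/41 + 97/287 + 120/287 + 167/287 + 1 = 119/41 ≈ 2.902 bits/symbol.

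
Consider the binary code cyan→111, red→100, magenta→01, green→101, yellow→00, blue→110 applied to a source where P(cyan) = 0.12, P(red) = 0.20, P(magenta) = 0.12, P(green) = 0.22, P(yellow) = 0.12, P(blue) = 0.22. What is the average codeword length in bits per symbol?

L̄ = Σ pᵢ·ℓᵢ = 0.12·3 + 0.20·3 + 0.12·2 + 0.22·3 + 0.12·2 + 0.22·3 = 2.76 bits/symbol.

2.76 bits/symbol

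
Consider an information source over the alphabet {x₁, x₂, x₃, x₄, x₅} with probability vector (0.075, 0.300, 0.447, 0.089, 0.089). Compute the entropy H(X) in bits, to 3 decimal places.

H = −Σ pᵢ log₂ pᵢ.
−0.075·log₂(0.075) = 0.2803
−0.300·log₂(0.300) = 0.5211
−0.447·log₂(0.447) = 0.5193
−0.089·log₂(0.089) = 0.3106
−0.089·log₂(0.089) = 0.3106
Sum ≈ 1.9419 → 1.942 bits.

1.942 bits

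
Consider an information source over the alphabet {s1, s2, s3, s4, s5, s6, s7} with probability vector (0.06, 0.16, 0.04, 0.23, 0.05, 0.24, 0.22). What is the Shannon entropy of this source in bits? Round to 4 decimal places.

H = −Σ pᵢ log₂ pᵢ.
−0.06·log₂(0.06) = 0.2435
−0.16·log₂(0.16) = 0.4230
−0.04·log₂(0.04) = 0.1858
−0.23·log₂(0.23) = 0.4877
−0.05·log₂(0.05) = 0.2161
−0.24·log₂(0.24) = 0.4941
−0.22·log₂(0.22) = 0.4806
Sum ≈ 2.5308 → 2.5308 bits.

2.5308 bits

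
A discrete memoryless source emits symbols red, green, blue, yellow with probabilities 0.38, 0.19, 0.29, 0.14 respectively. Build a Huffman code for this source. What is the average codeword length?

1.95 bits/symbol

Repeatedly combine the two least-probable nodes; the expected code length is the sum of the merged weights.
merge 7/50 + 19/100 → 33/100
merge 29/100 + 33/100 → 31/50
merge 19/50 + 31/50 → 1
L = 33/100 + 31/50 + 1 = 39/20 = 1.95 bits/symbol.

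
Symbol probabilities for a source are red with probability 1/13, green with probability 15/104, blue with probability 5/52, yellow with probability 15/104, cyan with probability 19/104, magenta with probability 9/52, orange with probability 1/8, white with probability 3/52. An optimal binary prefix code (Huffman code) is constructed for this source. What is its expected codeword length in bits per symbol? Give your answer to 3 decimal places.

Repeatedly combine the two least-probable nodes; the expected code length is the sum of the merged weights.
merge 3/52 + 1/13 → 7/52
merge 5/52 + 1/8 → 23/104
merge 7/52 + 15/104 → 29/104
merge 15/104 + 9/52 → 33/104
merge 19/104 + 23/104 → 21/52
merge 29/104 + 33/104 → 31/52
merge 21/52 + 31/52 → 1
L = 7/52 + 23/104 + 29/104 + 33/104 + 21/52 + 31/52 + 1 = 307/104 ≈ 2.952 bits/symbol.

2.952 bits/symbol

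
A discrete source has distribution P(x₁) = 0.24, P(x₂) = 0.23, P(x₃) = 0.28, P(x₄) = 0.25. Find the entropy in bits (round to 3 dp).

H = −Σ pᵢ log₂ pᵢ.
−0.24·log₂(0.24) = 0.4941
−0.23·log₂(0.23) = 0.4877
−0.28·log₂(0.28) = 0.5142
−0.25·log₂(0.25) = 0.5000
Sum ≈ 1.9960 → 1.996 bits.

1.996 bits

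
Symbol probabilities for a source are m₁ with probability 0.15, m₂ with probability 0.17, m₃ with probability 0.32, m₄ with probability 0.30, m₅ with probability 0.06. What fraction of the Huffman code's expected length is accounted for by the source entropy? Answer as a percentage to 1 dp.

96.6%

Entropy H = −Σ p log₂ p ≈ 2.1358 bits.
Huffman merges: 3/50+3/20→21/100; 17/100+21/100→19/50; 3/10+8/25→31/50; 19/50+31/50→1. L = 221/100 ≈ 2.2100.
Efficiency = H/L = 2.1358/2.2100 = 96.6%.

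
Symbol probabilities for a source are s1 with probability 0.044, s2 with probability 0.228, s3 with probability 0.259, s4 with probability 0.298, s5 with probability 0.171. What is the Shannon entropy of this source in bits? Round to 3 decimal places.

2.146 bits

H = −Σ pᵢ log₂ pᵢ.
−0.044·log₂(0.044) = 0.1983
−0.228·log₂(0.228) = 0.4863
−0.259·log₂(0.259) = 0.5048
−0.298·log₂(0.298) = 0.5205
−0.171·log₂(0.171) = 0.4357
Sum ≈ 2.1456 → 2.146 bits.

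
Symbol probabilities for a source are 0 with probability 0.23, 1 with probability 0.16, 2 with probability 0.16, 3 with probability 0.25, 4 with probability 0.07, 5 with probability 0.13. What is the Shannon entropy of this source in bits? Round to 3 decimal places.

2.485 bits

H = −Σ pᵢ log₂ pᵢ.
−0.23·log₂(0.23) = 0.4877
−0.16·log₂(0.16) = 0.4230
−0.16·log₂(0.16) = 0.4230
−0.25·log₂(0.25) = 0.5000
−0.07·log₂(0.07) = 0.2686
−0.13·log₂(0.13) = 0.3826
Sum ≈ 2.4849 → 2.485 bits.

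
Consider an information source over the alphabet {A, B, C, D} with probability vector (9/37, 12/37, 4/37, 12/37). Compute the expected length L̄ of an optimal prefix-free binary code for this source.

Repeatedly combine the two least-probable nodes; the expected code length is the sum of the merged weights.
merge 4/37 + 9/37 → 13/37
merge 12/37 + 12/37 → 24/37
merge 13/37 + 24/37 → 1
L = 13/37 + 24/37 + 1 = 2 bits/symbol.

2 bits/symbol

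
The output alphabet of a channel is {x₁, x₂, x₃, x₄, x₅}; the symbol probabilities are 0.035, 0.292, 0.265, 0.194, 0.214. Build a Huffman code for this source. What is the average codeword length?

2.229 bits/symbol

Repeatedly combine the two least-probable nodes; the expected code length is the sum of the merged weights.
merge 7/200 + 97/500 → 229/1000
merge 107/500 + 229/1000 → 443/1000
merge 53/200 + 73/250 → 557/1000
merge 443/1000 + 557/1000 → 1
L = 229/1000 + 443/1000 + 557/1000 + 1 = 2229/1000 = 2.229 bits/symbol.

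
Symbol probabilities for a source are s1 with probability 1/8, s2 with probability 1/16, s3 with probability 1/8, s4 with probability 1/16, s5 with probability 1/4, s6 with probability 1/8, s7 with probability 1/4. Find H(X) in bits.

Each probability is a power of 1/2, so log₂(1/p) is an integer.
H = Σ p·log₂(1/p) = 1/8·3 + 1/16·4 + 1/8·3 + 1/16·4 + 1/4·2 + 1/8·3 + 1/4·2 = 2.625 bits.

2.625 bits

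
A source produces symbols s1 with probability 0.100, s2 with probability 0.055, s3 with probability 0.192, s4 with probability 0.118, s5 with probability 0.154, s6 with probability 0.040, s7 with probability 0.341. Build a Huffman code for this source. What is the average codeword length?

2.562 bits/symbol

Repeatedly combine the two least-probable nodes; the expected code length is the sum of the merged weights.
merge 1/25 + 11/200 → 19/200
merge 19/200 + 1/10 → 39/200
merge 59/500 + 77/500 → 34/125
merge 24/125 + 39/200 → 387/1000
merge 34/125 + 341/1000 → 613/1000
merge 387/1000 + 613/1000 → 1
L = 19/200 + 39/200 + 34/125 + 387/1000 + 613/1000 + 1 = 1281/500 = 2.562 bits/symbol.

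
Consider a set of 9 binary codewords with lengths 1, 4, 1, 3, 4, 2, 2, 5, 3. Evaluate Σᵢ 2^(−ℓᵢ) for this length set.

1.90625

With common denominator 2^5 = 32: Σ 2^(−ℓᵢ) = 16/32 + 2/32 + 16/32 + 4/32 + 2/32 + 8/32 + 8/32 + 1/32 + 4/32 = 61/32 = 1.90625.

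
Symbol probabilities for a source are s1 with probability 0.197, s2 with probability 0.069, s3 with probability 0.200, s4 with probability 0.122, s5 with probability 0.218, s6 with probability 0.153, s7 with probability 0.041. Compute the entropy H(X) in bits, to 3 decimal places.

2.645 bits

H = −Σ pᵢ log₂ pᵢ.
−0.197·log₂(0.197) = 0.4617
−0.069·log₂(0.069) = 0.2662
−0.200·log₂(0.200) = 0.4644
−0.122·log₂(0.122) = 0.3703
−0.218·log₂(0.218) = 0.4791
−0.153·log₂(0.153) = 0.4144
−0.041·log₂(0.041) = 0.1889
Sum ≈ 2.6449 → 2.645 bits.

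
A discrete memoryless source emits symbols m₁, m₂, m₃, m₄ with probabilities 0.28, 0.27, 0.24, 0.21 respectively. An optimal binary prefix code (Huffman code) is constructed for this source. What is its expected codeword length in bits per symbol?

2 bits/symbol

Repeatedly combine the two least-probable nodes; the expected code length is the sum of the merged weights.
merge 21/100 + 6/25 → 9/20
merge 27/100 + 7/25 → 11/20
merge 9/20 + 11/20 → 1
L = 9/20 + 11/20 + 1 = 2 bits/symbol.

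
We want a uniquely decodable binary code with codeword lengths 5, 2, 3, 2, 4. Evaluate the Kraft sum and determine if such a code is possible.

0.71875; yes

With common denominator 2^5 = 32: Σ 2^(−ℓᵢ) = 1/32 + 8/32 + 4/32 + 8/32 + 2/32 = 23/32 = 0.71875.
Kraft's inequality requires Σ ≤ 1; here Σ = 0.71875 ≤ 1, so such a prefix code exists.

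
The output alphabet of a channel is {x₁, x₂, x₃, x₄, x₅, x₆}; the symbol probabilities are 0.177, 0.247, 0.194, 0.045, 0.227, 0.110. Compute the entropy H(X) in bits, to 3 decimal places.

2.437 bits

H = −Σ pᵢ log₂ pᵢ.
−0.177·log₂(0.177) = 0.4422
−0.247·log₂(0.247) = 0.4983
−0.194·log₂(0.194) = 0.4590
−0.045·log₂(0.045) = 0.2013
−0.227·log₂(0.227) = 0.4856
−0.110·log₂(0.110) = 0.3503
Sum ≈ 2.4367 → 2.437 bits.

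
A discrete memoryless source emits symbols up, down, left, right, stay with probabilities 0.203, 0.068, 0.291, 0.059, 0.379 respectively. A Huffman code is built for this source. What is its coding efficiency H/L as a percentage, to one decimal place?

97.2%

Entropy H = −Σ p log₂ p ≈ 2.0204 bits.
Huffman merges: 59/1000+17/250→127/1000; 127/1000+203/1000→33/100; 291/1000+33/100→621/1000; 379/1000+621/1000→1. L = 1039/500 ≈ 2.0780.
Efficiency = H/L = 2.0204/2.0780 = 97.2%.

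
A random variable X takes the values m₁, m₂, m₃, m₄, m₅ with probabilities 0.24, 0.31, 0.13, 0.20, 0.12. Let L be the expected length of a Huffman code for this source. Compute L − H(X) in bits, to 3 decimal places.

0.018 bits

Entropy H = −Σ p log₂ p ≈ 2.2320 bits.
Huffman merges: 3/25+13/100→1/4; 1/5+6/25→11/25; 1/4+31/100→14/25; 11/25+14/25→1. L = 9/4 ≈ 2.2500.
L − H = 2.2500 − 2.2320 = 0.018 bits.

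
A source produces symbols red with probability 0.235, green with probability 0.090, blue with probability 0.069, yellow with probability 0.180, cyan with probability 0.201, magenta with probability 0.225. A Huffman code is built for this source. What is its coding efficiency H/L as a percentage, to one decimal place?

98.7%

Entropy H = −Σ p log₂ p ≈ 2.4646 bits.
Huffman merges: 69/1000+9/100→159/1000; 159/1000+9/50→339/1000; 201/1000+9/40→213/500; 47/200+339/1000→287/500; 213/500+287/500→1. L = 1249/500 ≈ 2.4980.
Efficiency = H/L = 2.4646/2.4980 = 98.7%.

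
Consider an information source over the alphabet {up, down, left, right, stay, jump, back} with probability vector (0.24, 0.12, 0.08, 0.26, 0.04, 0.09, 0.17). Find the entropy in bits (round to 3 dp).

H = −Σ pᵢ log₂ pᵢ.
−0.24·log₂(0.24) = 0.4941
−0.12·log₂(0.12) = 0.3671
−0.08·log₂(0.08) = 0.2915
−0.26·log₂(0.26) = 0.5053
−0.04·log₂(0.04) = 0.1858
−0.09·log₂(0.09) = 0.3127
−0.17·log₂(0.17) = 0.4346
Sum ≈ 2.5910 → 2.591 bits.

2.591 bits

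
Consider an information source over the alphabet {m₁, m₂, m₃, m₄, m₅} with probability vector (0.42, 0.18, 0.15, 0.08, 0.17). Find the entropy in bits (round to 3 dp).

H = −Σ pᵢ log₂ pᵢ.
−0.42·log₂(0.42) = 0.5256
−0.18·log₂(0.18) = 0.4453
−0.15·log₂(0.15) = 0.4105
−0.08·log₂(0.08) = 0.2915
−0.17·log₂(0.17) = 0.4346
Sum ≈ 2.1076 → 2.108 bits.

2.108 bits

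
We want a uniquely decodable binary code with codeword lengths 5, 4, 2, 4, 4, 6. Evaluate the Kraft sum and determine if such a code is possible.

0.484375; yes

With common denominator 2^6 = 64: Σ 2^(−ℓᵢ) = 2/64 + 4/64 + 16/64 + 4/64 + 4/64 + 1/64 = 31/64 = 0.484375.
Kraft's inequality requires Σ ≤ 1; here Σ = 0.484375 ≤ 1, so such a prefix code exists.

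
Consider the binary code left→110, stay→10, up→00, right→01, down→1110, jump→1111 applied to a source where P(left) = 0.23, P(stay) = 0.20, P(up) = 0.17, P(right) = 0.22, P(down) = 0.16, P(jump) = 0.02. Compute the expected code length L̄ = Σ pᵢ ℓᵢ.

L̄ = Σ pᵢ·ℓᵢ = 0.23·3 + 0.20·2 + 0.17·2 + 0.22·2 + 0.16·4 + 0.02·4 = 2.59 bits/symbol.

2.59 bits/symbol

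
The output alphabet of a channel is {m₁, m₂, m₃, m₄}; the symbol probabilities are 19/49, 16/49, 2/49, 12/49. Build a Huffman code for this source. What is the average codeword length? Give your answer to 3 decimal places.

Repeatedly combine the two least-probable nodes; the expected code length is the sum of the merged weights.
merge 2/49 + 12/49 → 2/7
merge 2/7 + 16/49 → 30/49
merge 19/49 + 30/49 → 1
L = 2/7 + 30/49 + 1 = 93/49 ≈ 1.898 bits/symbol.

1.898 bits/symbol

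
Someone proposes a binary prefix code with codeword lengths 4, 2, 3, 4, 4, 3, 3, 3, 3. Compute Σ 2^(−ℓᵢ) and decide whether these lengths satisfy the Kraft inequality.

1.0625; no

With common denominator 2^4 = 16: Σ 2^(−ℓᵢ) = 1/16 + 4/16 + 2/16 + 1/16 + 1/16 + 2/16 + 2/16 + 2/16 + 2/16 = 17/16 = 1.0625.
Kraft's inequality requires Σ ≤ 1; here Σ = 1.0625 > 1, so no such prefix code exists.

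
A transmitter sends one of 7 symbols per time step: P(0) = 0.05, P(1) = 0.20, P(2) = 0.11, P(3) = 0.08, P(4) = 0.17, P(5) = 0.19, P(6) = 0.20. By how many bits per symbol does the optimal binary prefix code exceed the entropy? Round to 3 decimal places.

0.054 bits

Entropy H = −Σ p log₂ p ≈ 2.6765 bits.
Huffman merges: 1/20+2/25→13/100; 11/100+13/100→6/25; 17/100+19/100→9/25; 1/5+1/5→2/5; 6/25+9/25→3/5; 2/5+3/5→1. L = 273/100 ≈ 2.7300.
L − H = 2.7300 − 2.6765 = 0.054 bits.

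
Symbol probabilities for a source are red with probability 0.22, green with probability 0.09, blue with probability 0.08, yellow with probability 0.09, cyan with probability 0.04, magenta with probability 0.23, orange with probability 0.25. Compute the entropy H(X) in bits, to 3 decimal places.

2.571 bits

H = −Σ pᵢ log₂ pᵢ.
−0.22·log₂(0.22) = 0.4806
−0.09·log₂(0.09) = 0.3127
−0.08·log₂(0.08) = 0.2915
−0.09·log₂(0.09) = 0.3127
−0.04·log₂(0.04) = 0.1858
−0.23·log₂(0.23) = 0.4877
−0.25·log₂(0.25) = 0.5000
Sum ≈ 2.5708 → 2.571 bits.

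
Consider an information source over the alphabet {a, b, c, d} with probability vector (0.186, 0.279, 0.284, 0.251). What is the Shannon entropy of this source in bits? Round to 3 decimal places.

1.981 bits

H = −Σ pᵢ log₂ pᵢ.
−0.186·log₂(0.186) = 0.4514
−0.279·log₂(0.279) = 0.5138
−0.284·log₂(0.284) = 0.5158
−0.251·log₂(0.251) = 0.5006
Sum ≈ 1.9815 → 1.981 bits.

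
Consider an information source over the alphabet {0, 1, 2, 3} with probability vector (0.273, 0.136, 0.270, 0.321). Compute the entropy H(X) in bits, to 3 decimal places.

H = −Σ pᵢ log₂ pᵢ.
−0.273·log₂(0.273) = 0.5113
−0.136·log₂(0.136) = 0.3915
−0.270·log₂(0.270) = 0.5100
−0.321·log₂(0.321) = 0.5262
Sum ≈ 1.9390 → 1.939 bits.

1.939 bits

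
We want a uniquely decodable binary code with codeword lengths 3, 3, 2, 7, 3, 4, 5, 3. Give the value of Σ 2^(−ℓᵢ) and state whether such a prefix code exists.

With common denominator 2^7 = 128: Σ 2^(−ℓᵢ) = 16/128 + 16/128 + 32/128 + 1/128 + 16/128 + 8/128 + 4/128 + 16/128 = 109/128 = 0.8515625.
Kraft's inequality requires Σ ≤ 1; here Σ = 0.8515625 ≤ 1, so such a prefix code exists.

0.8515625; yes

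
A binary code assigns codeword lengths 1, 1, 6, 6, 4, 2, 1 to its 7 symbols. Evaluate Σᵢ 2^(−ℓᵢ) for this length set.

With common denominator 2^6 = 64: Σ 2^(−ℓᵢ) = 32/64 + 32/64 + 1/64 + 1/64 + 4/64 + 16/64 + 32/64 = 118/64 = 1.84375.

1.84375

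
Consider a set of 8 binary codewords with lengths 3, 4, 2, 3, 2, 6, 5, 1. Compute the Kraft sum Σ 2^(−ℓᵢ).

With common denominator 2^6 = 64: Σ 2^(−ℓᵢ) = 8/64 + 4/64 + 16/64 + 8/64 + 16/64 + 1/64 + 2/64 + 32/64 = 87/64 = 1.359375.

1.359375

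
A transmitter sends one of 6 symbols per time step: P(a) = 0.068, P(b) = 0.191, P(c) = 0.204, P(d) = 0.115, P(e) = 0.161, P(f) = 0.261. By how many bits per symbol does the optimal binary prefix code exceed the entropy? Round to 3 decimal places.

Entropy H = −Σ p log₂ p ≈ 2.4766 bits.
Huffman merges: 17/250+23/200→183/1000; 161/1000+183/1000→43/125; 191/1000+51/250→79/200; 261/1000+43/125→121/200; 79/200+121/200→1. L = 2527/1000 ≈ 2.5270.
L − H = 2.5270 − 2.4766 = 0.050 bits.

0.050 bits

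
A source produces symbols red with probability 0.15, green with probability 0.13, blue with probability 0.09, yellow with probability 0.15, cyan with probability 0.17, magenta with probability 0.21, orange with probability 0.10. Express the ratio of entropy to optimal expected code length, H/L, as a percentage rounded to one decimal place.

98.8%

Entropy H = −Σ p log₂ p ≈ 2.7560 bits.
Huffman merges: 9/100+1/10→19/100; 13/100+3/20→7/25; 3/20+17/100→8/25; 19/100+21/100→2/5; 7/25+8/25→3/5; 2/5+3/5→1. L = 279/100 ≈ 2.7900.
Efficiency = H/L = 2.7560/2.7900 = 98.8%.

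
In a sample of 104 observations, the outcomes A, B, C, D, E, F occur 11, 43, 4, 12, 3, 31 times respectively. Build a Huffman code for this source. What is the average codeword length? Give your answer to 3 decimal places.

2.115 bits/symbol

Probabilities are the counts divided by 104.
Repeatedly combine the two least-probable nodes; the expected code length is the sum of the merged weights.
merge 3/104 + 1/26 → 7/104
merge 7/104 + 11/104 → 9/52
merge 3/26 + 9/52 → 15/52
merge 15/52 + 31/104 → 61/104
merge 43/104 + 61/104 → 1
L = 7/104 + 9/52 + 15/52 + 61/104 + 1 = 55/26 ≈ 2.115 bits/symbol.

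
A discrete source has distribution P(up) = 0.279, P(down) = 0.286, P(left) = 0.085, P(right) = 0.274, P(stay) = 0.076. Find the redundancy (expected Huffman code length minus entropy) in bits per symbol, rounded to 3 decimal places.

0.034 bits

Entropy H = −Σ p log₂ p ≈ 2.1269 bits.
Huffman merges: 19/250+17/200→161/1000; 161/1000+137/500→87/200; 279/1000+143/500→113/200; 87/200+113/200→1. L = 2161/1000 ≈ 2.1610.
L − H = 2.1610 − 2.1269 = 0.034 bits.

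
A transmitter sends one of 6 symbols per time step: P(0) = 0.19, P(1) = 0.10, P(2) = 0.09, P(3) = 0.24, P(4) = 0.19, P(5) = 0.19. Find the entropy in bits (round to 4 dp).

2.5047 bits

H = −Σ pᵢ log₂ pᵢ.
−0.19·log₂(0.19) = 0.4552
−0.10·log₂(0.10) = 0.3322
−0.09·log₂(0.09) = 0.3127
−0.24·log₂(0.24) = 0.4941
−0.19·log₂(0.19) = 0.4552
−0.19·log₂(0.19) = 0.4552
Sum ≈ 2.5047 → 2.5047 bits.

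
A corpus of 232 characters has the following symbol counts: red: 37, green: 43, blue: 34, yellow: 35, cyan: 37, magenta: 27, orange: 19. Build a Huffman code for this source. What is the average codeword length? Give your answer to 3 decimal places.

2.815 bits/symbol

Probabilities are the counts divided by 232.
Repeatedly combine the two least-probable nodes; the expected code length is the sum of the merged weights.
merge 19/232 + 27/232 → 23/116
merge 17/116 + 35/232 → 69/232
merge 37/232 + 37/232 → 37/116
merge 43/232 + 23/116 → 89/232
merge 69/232 + 37/116 → 143/232
merge 89/232 + 143/232 → 1
L = 23/116 + 69/232 + 37/116 + 89/232 + 143/232 + 1 = 653/232 ≈ 2.815 bits/symbol.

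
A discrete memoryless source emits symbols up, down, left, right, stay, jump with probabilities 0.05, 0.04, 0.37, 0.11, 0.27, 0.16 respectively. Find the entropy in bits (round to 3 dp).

H = −Σ pᵢ log₂ pᵢ.
−0.05·log₂(0.05) = 0.2161
−0.04·log₂(0.04) = 0.1858
−0.37·log₂(0.37) = 0.5307
−0.11·log₂(0.11) = 0.3503
−0.27·log₂(0.27) = 0.5100
−0.16·log₂(0.16) = 0.4230
Sum ≈ 2.2159 → 2.216 bits.

2.216 bits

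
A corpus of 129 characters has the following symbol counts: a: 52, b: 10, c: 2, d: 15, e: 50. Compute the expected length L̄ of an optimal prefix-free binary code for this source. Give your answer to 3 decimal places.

Probabilities are the counts divided by 129.
Repeatedly combine the two least-probable nodes; the expected code length is the sum of the merged weights.
merge 2/129 + 10/129 → 4/43
merge 4/43 + 5/43 → 9/43
merge 9/43 + 50/129 → 77/129
merge 52/129 + 77/129 → 1
L = 4/43 + 9/43 + 77/129 + 1 = 245/129 ≈ 1.899 bits/symbol.

1.899 bits/symbol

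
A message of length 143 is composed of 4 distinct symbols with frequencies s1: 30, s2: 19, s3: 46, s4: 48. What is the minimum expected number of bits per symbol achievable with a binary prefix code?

2 bits/symbol

Probabilities are the counts divided by 143.
Repeatedly combine the two least-probable nodes; the expected code length is the sum of the merged weights.
merge 19/143 + 30/143 → 49/143
merge 46/143 + 48/143 → 94/143
merge 49/143 + 94/143 → 1
L = 49/143 + 94/143 + 1 = 2 bits/symbol.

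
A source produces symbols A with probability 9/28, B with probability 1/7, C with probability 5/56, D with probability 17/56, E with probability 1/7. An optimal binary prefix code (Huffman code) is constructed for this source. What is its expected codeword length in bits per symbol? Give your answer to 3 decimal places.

Repeatedly combine the two least-probable nodes; the expected code length is the sum of the merged weights.
merge 5/56 + 1/7 → 13/56
merge 1/7 + 13/56 → 3/8
merge 17/56 + 9/28 → 5/8
merge 3/8 + 5/8 → 1
L = 13/56 + 3/8 + 5/8 + 1 = 125/56 ≈ 2.232 bits/symbol.

2.232 bits/symbol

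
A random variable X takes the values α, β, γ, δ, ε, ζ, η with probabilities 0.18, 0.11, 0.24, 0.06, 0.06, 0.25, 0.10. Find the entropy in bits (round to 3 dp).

2.609 bits

H = −Σ pᵢ log₂ pᵢ.
−0.18·log₂(0.18) = 0.4453
−0.11·log₂(0.11) = 0.3503
−0.24·log₂(0.24) = 0.4941
−0.06·log₂(0.06) = 0.2435
−0.06·log₂(0.06) = 0.2435
−0.25·log₂(0.25) = 0.5000
−0.10·log₂(0.10) = 0.3322
Sum ≈ 2.6090 → 2.609 bits.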